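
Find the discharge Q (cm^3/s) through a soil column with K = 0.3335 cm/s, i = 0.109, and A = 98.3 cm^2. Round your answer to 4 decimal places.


Step 1: Apply Darcy's law: Q = K * i * A
Step 2: Q = 0.3335 * 0.109 * 98.3
Step 3: Q = 3.5734 cm^3/s

3.5734


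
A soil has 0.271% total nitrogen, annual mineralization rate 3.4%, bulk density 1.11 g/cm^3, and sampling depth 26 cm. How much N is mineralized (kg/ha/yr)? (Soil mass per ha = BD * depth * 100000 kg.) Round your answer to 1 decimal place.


Step 1: Soil mass per ha = BD * depth * 100000 = 1.11 * 26 * 100000 = 2886000 kg
Step 2: Total N pool = soil mass * N%/100 = 2886000 * 0.271/100 = 7821.06 kg/ha
Step 3: N mineralized = N pool * rate%/100 = 7821.06 * 3.4/100 = 265.9 kg/ha/yr

265.9


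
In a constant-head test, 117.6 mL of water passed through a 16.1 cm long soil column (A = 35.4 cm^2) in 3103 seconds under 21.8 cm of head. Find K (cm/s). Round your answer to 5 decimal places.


Step 1: K = Q * L / (A * t * h)
Step 2: Numerator = 117.6 * 16.1 = 1893.36
Step 3: Denominator = 35.4 * 3103 * 21.8 = 2394647.16
Step 4: K = 1893.36 / 2394647.16 = 0.00079 cm/s

0.00079


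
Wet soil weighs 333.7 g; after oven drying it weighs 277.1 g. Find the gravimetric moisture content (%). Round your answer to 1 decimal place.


Step 1: Water mass = wet - dry = 333.7 - 277.1 = 56.6 g
Step 2: w = 100 * water mass / dry mass
Step 3: w = 100 * 56.6 / 277.1 = 20.4%

20.4


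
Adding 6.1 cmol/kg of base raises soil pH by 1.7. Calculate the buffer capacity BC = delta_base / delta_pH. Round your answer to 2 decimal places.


Step 1: BC = change in base / change in pH
Step 2: BC = 6.1 / 1.7
Step 3: BC = 3.59 cmol/(kg*pH unit)

3.59


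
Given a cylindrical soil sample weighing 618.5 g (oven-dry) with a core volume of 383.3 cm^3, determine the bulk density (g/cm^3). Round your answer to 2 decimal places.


Step 1: Identify the formula: BD = dry mass / volume
Step 2: Substitute values: BD = 618.5 / 383.3
Step 3: BD = 1.61 g/cm^3

1.61


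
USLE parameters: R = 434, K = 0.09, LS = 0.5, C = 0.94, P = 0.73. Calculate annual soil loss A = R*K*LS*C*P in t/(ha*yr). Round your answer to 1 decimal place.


Step 1: A = R * K * LS * C * P
Step 2: R * K = 434 * 0.09 = 39.06
Step 3: (R*K) * LS = 39.06 * 0.5 = 19.53
Step 4: * C * P = 19.53 * 0.94 * 0.73 = 13.4
Step 5: A = 13.4 t/(ha*yr)

13.4


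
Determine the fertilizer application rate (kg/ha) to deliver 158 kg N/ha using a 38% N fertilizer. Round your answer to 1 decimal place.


Step 1: Fertilizer rate = target N / (N content / 100)
Step 2: Rate = 158 / (38 / 100)
Step 3: Rate = 158 / 0.38
Step 4: Rate = 415.8 kg/ha

415.8


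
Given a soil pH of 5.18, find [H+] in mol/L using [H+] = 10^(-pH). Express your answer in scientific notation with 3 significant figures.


Step 1: [H+] = 10^(-pH)
Step 2: [H+] = 10^(-5.18)
Step 3: [H+] = 6.61e-06 mol/L

6.61e-06


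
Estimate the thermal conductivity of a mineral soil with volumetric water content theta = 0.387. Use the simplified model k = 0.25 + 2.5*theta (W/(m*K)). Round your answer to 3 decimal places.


Step 1: k = 0.25 + 2.5 * theta
Step 2: k = 0.25 + 2.5 * 0.387
Step 3: k = 0.25 + 0.968
Step 4: k = 1.218 W/(m*K)

1.218


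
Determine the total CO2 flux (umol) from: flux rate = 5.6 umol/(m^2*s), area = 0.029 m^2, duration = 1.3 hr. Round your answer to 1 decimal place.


Step 1: Convert time to seconds: 1.3 hr * 3600 = 4680.0 s
Step 2: Total = flux * area * time_s
Step 3: Total = 5.6 * 0.029 * 4680.0
Step 4: Total = 760.0 umol

760.0


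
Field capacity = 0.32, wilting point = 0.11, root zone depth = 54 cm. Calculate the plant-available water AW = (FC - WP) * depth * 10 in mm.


Step 1: Available water = (FC - WP) * depth * 10
Step 2: AW = (0.32 - 0.11) * 54 * 10
Step 3: AW = 0.21 * 54 * 10
Step 4: AW = 113.4 mm

113.4


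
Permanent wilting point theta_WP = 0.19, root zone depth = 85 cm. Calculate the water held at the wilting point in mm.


Step 1: Water (mm) = theta_WP * depth * 10
Step 2: Water = 0.19 * 85 * 10
Step 3: Water = 161.5 mm

161.5


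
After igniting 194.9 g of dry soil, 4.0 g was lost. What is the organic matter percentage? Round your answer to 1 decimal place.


Step 1: OM% = 100 * LOI / sample mass
Step 2: OM = 100 * 4.0 / 194.9
Step 3: OM = 2.1%

2.1


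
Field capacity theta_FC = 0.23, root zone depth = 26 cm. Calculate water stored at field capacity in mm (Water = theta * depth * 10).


Step 1: Water (mm) = theta_FC * depth (cm) * 10
Step 2: Water = 0.23 * 26 * 10
Step 3: Water = 59.8 mm

59.8


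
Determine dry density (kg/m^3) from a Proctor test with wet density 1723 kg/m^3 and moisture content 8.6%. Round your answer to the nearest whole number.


Step 1: Dry density = wet density / (1 + w/100)
Step 2: Dry density = 1723 / (1 + 8.6/100)
Step 3: Dry density = 1723 / 1.086
Step 4: Dry density = 1587 kg/m^3

1587


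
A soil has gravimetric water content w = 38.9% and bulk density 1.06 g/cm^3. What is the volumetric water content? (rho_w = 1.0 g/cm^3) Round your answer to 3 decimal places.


Step 1: theta = (w / 100) * BD / rho_w
Step 2: theta = (38.9 / 100) * 1.06 / 1.0
Step 3: theta = 0.389 * 1.06
Step 4: theta = 0.412

0.412


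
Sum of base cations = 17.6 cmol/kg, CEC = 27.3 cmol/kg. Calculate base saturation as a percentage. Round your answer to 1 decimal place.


Step 1: BS = 100 * (sum of bases) / CEC
Step 2: BS = 100 * 17.6 / 27.3
Step 3: BS = 64.5%

64.5


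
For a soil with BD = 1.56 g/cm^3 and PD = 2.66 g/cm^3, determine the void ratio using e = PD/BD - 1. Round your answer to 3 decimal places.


Step 1: e = PD / BD - 1
Step 2: e = 2.66 / 1.56 - 1
Step 3: e = 1.70513 - 1
Step 4: e = 0.705

0.705


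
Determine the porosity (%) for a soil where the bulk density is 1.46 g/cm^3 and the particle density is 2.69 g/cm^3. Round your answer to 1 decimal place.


Step 1: Formula: n = 100 * (1 - BD / PD)
Step 2: n = 100 * (1 - 1.46 / 2.69)
Step 3: n = 100 * (1 - 0.54275)
Step 4: n = 45.7%

45.7


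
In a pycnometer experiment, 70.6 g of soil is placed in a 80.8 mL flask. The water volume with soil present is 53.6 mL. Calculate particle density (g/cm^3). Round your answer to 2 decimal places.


Step 1: Volume of solids = flask volume - water volume with soil
Step 2: V_solids = 80.8 - 53.6 = 27.2 mL
Step 3: Particle density = mass / V_solids = 70.6 / 27.2 = 2.6 g/cm^3

2.6


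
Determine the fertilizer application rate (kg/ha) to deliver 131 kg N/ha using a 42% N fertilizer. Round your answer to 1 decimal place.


Step 1: Fertilizer rate = target N / (N content / 100)
Step 2: Rate = 131 / (42 / 100)
Step 3: Rate = 131 / 0.42
Step 4: Rate = 311.9 kg/ha

311.9


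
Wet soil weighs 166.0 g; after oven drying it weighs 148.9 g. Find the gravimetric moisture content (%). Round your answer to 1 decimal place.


Step 1: Water mass = wet - dry = 166.0 - 148.9 = 17.1 g
Step 2: w = 100 * water mass / dry mass
Step 3: w = 100 * 17.1 / 148.9 = 11.5%

11.5


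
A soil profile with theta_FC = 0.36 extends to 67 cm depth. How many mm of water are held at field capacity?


Step 1: Water (mm) = theta_FC * depth (cm) * 10
Step 2: Water = 0.36 * 67 * 10
Step 3: Water = 241.2 mm

241.2


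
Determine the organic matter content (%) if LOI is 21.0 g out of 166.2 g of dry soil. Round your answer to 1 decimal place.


Step 1: OM% = 100 * LOI / sample mass
Step 2: OM = 100 * 21.0 / 166.2
Step 3: OM = 12.6%

12.6


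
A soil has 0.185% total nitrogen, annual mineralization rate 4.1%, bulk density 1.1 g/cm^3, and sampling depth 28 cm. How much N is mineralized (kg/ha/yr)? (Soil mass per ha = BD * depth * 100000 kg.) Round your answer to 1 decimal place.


Step 1: Soil mass per ha = BD * depth * 100000 = 1.1 * 28 * 100000 = 3080000 kg
Step 2: Total N pool = soil mass * N%/100 = 3080000 * 0.185/100 = 5698.0 kg/ha
Step 3: N mineralized = N pool * rate%/100 = 5698.0 * 4.1/100 = 233.6 kg/ha/yr

233.6


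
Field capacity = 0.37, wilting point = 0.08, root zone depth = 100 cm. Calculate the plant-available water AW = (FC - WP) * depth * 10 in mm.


Step 1: Available water = (FC - WP) * depth * 10
Step 2: AW = (0.37 - 0.08) * 100 * 10
Step 3: AW = 0.29 * 100 * 10
Step 4: AW = 290.0 mm

290.0


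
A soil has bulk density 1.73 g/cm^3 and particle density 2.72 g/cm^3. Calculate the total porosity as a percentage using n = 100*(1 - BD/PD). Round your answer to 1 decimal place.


Step 1: Formula: n = 100 * (1 - BD / PD)
Step 2: n = 100 * (1 - 1.73 / 2.72)
Step 3: n = 100 * (1 - 0.63603)
Step 4: n = 36.4%

36.4


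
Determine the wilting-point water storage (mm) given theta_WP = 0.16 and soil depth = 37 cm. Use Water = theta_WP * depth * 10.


Step 1: Water (mm) = theta_WP * depth * 10
Step 2: Water = 0.16 * 37 * 10
Step 3: Water = 59.2 mm

59.2


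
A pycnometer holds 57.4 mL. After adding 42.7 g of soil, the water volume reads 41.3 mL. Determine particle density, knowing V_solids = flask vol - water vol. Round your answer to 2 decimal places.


Step 1: Volume of solids = flask volume - water volume with soil
Step 2: V_solids = 57.4 - 41.3 = 16.1 mL
Step 3: Particle density = mass / V_solids = 42.7 / 16.1 = 2.65 g/cm^3

2.65


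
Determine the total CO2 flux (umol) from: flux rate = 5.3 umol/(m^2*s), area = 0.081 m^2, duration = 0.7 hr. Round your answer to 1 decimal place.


Step 1: Convert time to seconds: 0.7 hr * 3600 = 2520.0 s
Step 2: Total = flux * area * time_s
Step 3: Total = 5.3 * 0.081 * 2520.0
Step 4: Total = 1081.8 umol

1081.8


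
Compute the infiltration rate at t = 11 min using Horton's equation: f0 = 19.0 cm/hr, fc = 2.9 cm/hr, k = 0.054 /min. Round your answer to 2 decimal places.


Step 1: f = fc + (f0 - fc) * exp(-k * t)
Step 2: exp(-0.054 * 11) = 0.552114
Step 3: f = 2.9 + (19.0 - 2.9) * 0.552114
Step 4: f = 2.9 + 16.1 * 0.552114
Step 5: f = 11.79 cm/hr

11.79


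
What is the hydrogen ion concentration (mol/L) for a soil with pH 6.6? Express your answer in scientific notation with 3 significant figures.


Step 1: [H+] = 10^(-pH)
Step 2: [H+] = 10^(-6.6)
Step 3: [H+] = 2.51e-07 mol/L

2.51e-07


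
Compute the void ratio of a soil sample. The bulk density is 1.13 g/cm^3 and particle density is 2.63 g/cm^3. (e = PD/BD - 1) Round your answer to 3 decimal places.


Step 1: e = PD / BD - 1
Step 2: e = 2.63 / 1.13 - 1
Step 3: e = 2.32743 - 1
Step 4: e = 1.327

1.327


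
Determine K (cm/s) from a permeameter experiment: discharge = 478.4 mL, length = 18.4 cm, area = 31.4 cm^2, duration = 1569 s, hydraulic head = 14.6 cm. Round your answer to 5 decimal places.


Step 1: K = Q * L / (A * t * h)
Step 2: Numerator = 478.4 * 18.4 = 8802.56
Step 3: Denominator = 31.4 * 1569 * 14.6 = 719292.36
Step 4: K = 8802.56 / 719292.36 = 0.01224 cm/s

0.01224


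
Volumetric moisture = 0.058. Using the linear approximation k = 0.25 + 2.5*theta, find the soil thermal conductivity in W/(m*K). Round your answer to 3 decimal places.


Step 1: k = 0.25 + 2.5 * theta
Step 2: k = 0.25 + 2.5 * 0.058
Step 3: k = 0.25 + 0.145
Step 4: k = 0.395 W/(m*K)

0.395


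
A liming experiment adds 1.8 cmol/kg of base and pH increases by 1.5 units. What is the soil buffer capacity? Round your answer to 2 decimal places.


Step 1: BC = change in base / change in pH
Step 2: BC = 1.8 / 1.5
Step 3: BC = 1.2 cmol/(kg*pH unit)

1.2


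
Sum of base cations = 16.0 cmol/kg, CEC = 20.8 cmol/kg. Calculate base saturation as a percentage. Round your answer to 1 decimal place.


Step 1: BS = 100 * (sum of bases) / CEC
Step 2: BS = 100 * 16.0 / 20.8
Step 3: BS = 76.9%

76.9


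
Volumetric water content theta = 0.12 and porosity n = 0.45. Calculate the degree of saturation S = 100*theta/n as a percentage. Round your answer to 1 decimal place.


Step 1: S = 100 * theta_v / n
Step 2: S = 100 * 0.12 / 0.45
Step 3: S = 26.7%

26.7


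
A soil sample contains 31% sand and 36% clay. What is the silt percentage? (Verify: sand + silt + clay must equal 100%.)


Step 1: sand + silt + clay = 100%
Step 2: silt = 100 - sand - clay
Step 3: silt = 100 - 31 - 36
Step 4: silt = 33%

33


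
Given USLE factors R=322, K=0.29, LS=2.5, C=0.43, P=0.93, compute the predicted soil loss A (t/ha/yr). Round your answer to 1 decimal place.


Step 1: A = R * K * LS * C * P
Step 2: R * K = 322 * 0.29 = 93.38
Step 3: (R*K) * LS = 93.38 * 2.5 = 233.45
Step 4: * C * P = 233.45 * 0.43 * 0.93 = 93.4
Step 5: A = 93.4 t/(ha*yr)

93.4


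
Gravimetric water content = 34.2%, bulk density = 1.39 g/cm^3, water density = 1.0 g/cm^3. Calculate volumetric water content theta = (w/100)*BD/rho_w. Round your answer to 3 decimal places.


Step 1: theta = (w / 100) * BD / rho_w
Step 2: theta = (34.2 / 100) * 1.39 / 1.0
Step 3: theta = 0.342 * 1.39
Step 4: theta = 0.475

0.475


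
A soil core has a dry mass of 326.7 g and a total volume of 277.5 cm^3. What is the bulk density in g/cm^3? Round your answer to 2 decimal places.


Step 1: Identify the formula: BD = dry mass / volume
Step 2: Substitute values: BD = 326.7 / 277.5
Step 3: BD = 1.18 g/cm^3

1.18


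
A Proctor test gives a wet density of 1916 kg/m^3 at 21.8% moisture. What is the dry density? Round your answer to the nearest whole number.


Step 1: Dry density = wet density / (1 + w/100)
Step 2: Dry density = 1916 / (1 + 21.8/100)
Step 3: Dry density = 1916 / 1.218
Step 4: Dry density = 1573 kg/m^3

1573


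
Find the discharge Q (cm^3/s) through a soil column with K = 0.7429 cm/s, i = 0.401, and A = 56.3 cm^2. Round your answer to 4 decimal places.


Step 1: Apply Darcy's law: Q = K * i * A
Step 2: Q = 0.7429 * 0.401 * 56.3
Step 3: Q = 16.7719 cm^3/s

16.7719


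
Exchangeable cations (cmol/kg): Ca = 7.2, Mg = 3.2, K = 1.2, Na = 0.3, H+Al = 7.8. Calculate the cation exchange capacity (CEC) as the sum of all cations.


Step 1: CEC = Ca + Mg + K + Na + (H+Al)
Step 2: CEC = 7.2 + 3.2 + 1.2 + 0.3 + 7.8
Step 3: CEC = 19.7 cmol/kg

19.7


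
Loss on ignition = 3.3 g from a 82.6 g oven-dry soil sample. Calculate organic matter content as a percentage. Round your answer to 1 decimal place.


Step 1: OM% = 100 * LOI / sample mass
Step 2: OM = 100 * 3.3 / 82.6
Step 3: OM = 4.0%

4.0


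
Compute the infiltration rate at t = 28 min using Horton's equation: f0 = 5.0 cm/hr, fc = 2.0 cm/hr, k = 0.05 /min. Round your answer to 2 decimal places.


Step 1: f = fc + (f0 - fc) * exp(-k * t)
Step 2: exp(-0.05 * 28) = 0.246597
Step 3: f = 2.0 + (5.0 - 2.0) * 0.246597
Step 4: f = 2.0 + 3.0 * 0.246597
Step 5: f = 2.74 cm/hr

2.74


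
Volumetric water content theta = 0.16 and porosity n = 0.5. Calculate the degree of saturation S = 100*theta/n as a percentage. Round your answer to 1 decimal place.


Step 1: S = 100 * theta_v / n
Step 2: S = 100 * 0.16 / 0.5
Step 3: S = 32.0%

32.0


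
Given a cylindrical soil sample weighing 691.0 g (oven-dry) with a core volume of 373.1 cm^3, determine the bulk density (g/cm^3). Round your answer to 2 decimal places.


Step 1: Identify the formula: BD = dry mass / volume
Step 2: Substitute values: BD = 691.0 / 373.1
Step 3: BD = 1.85 g/cm^3

1.85


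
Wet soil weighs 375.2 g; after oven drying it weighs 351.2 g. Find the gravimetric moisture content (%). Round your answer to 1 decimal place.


Step 1: Water mass = wet - dry = 375.2 - 351.2 = 24.0 g
Step 2: w = 100 * water mass / dry mass
Step 3: w = 100 * 24.0 / 351.2 = 6.8%

6.8


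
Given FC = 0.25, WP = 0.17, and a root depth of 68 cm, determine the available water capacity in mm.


Step 1: Available water = (FC - WP) * depth * 10
Step 2: AW = (0.25 - 0.17) * 68 * 10
Step 3: AW = 0.08 * 68 * 10
Step 4: AW = 54.4 mm

54.4


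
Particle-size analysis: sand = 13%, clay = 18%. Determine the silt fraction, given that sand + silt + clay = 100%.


Step 1: sand + silt + clay = 100%
Step 2: silt = 100 - sand - clay
Step 3: silt = 100 - 13 - 18
Step 4: silt = 69%

69


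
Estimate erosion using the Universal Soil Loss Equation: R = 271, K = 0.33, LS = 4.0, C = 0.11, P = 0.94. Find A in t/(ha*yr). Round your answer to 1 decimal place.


Step 1: A = R * K * LS * C * P
Step 2: R * K = 271 * 0.33 = 89.43
Step 3: (R*K) * LS = 89.43 * 4.0 = 357.72
Step 4: * C * P = 357.72 * 0.11 * 0.94 = 37.0
Step 5: A = 37.0 t/(ha*yr)

37.0


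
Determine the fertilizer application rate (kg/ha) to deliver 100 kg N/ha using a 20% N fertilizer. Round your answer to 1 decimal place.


Step 1: Fertilizer rate = target N / (N content / 100)
Step 2: Rate = 100 / (20 / 100)
Step 3: Rate = 100 / 0.2
Step 4: Rate = 500.0 kg/ha

500.0


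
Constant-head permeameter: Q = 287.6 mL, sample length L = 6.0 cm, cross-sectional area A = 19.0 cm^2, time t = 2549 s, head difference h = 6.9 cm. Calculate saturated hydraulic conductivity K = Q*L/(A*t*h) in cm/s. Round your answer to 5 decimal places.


Step 1: K = Q * L / (A * t * h)
Step 2: Numerator = 287.6 * 6.0 = 1725.6
Step 3: Denominator = 19.0 * 2549 * 6.9 = 334173.9
Step 4: K = 1725.6 / 334173.9 = 0.00516 cm/s

0.00516


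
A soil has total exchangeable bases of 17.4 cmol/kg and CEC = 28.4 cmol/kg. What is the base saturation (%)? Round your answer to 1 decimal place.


Step 1: BS = 100 * (sum of bases) / CEC
Step 2: BS = 100 * 17.4 / 28.4
Step 3: BS = 61.3%

61.3


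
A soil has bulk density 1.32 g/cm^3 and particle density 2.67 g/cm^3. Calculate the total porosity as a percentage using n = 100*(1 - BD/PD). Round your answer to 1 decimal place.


Step 1: Formula: n = 100 * (1 - BD / PD)
Step 2: n = 100 * (1 - 1.32 / 2.67)
Step 3: n = 100 * (1 - 0.49438)
Step 4: n = 50.6%

50.6


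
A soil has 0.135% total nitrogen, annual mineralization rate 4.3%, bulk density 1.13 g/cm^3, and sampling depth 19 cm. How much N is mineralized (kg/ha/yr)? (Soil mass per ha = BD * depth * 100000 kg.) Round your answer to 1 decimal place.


Step 1: Soil mass per ha = BD * depth * 100000 = 1.13 * 19 * 100000 = 2147000 kg
Step 2: Total N pool = soil mass * N%/100 = 2147000 * 0.135/100 = 2898.45 kg/ha
Step 3: N mineralized = N pool * rate%/100 = 2898.45 * 4.3/100 = 124.6 kg/ha/yr

124.6


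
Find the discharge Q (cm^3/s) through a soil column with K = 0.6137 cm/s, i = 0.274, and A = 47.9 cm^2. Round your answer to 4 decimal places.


Step 1: Apply Darcy's law: Q = K * i * A
Step 2: Q = 0.6137 * 0.274 * 47.9
Step 3: Q = 8.0546 cm^3/s

8.0546


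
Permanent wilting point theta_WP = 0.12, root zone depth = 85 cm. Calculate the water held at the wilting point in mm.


Step 1: Water (mm) = theta_WP * depth * 10
Step 2: Water = 0.12 * 85 * 10
Step 3: Water = 102.0 mm

102.0


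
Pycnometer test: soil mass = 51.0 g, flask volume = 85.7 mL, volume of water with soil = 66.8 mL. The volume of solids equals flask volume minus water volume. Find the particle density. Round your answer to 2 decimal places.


Step 1: Volume of solids = flask volume - water volume with soil
Step 2: V_solids = 85.7 - 66.8 = 18.9 mL
Step 3: Particle density = mass / V_solids = 51.0 / 18.9 = 2.7 g/cm^3

2.7


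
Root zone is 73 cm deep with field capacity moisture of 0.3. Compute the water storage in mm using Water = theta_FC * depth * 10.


Step 1: Water (mm) = theta_FC * depth (cm) * 10
Step 2: Water = 0.3 * 73 * 10
Step 3: Water = 219.0 mm

219.0


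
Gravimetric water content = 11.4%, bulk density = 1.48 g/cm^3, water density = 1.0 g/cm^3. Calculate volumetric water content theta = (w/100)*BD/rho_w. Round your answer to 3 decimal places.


Step 1: theta = (w / 100) * BD / rho_w
Step 2: theta = (11.4 / 100) * 1.48 / 1.0
Step 3: theta = 0.114 * 1.48
Step 4: theta = 0.169

0.169


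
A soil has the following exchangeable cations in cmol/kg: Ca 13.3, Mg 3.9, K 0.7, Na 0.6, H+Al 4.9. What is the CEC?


Step 1: CEC = Ca + Mg + K + Na + (H+Al)
Step 2: CEC = 13.3 + 3.9 + 0.7 + 0.6 + 4.9
Step 3: CEC = 23.4 cmol/kg

23.4


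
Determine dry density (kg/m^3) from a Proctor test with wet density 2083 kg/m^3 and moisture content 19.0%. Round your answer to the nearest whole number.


Step 1: Dry density = wet density / (1 + w/100)
Step 2: Dry density = 2083 / (1 + 19.0/100)
Step 3: Dry density = 2083 / 1.19
Step 4: Dry density = 1750 kg/m^3

1750


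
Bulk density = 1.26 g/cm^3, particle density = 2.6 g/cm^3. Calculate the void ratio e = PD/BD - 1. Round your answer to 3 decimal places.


Step 1: e = PD / BD - 1
Step 2: e = 2.6 / 1.26 - 1
Step 3: e = 2.06349 - 1
Step 4: e = 1.063

1.063


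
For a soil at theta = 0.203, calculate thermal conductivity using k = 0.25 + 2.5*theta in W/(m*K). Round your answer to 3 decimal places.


Step 1: k = 0.25 + 2.5 * theta
Step 2: k = 0.25 + 2.5 * 0.203
Step 3: k = 0.25 + 0.508
Step 4: k = 0.758 W/(m*K)

0.758


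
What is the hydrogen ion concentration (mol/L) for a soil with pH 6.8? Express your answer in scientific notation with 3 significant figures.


Step 1: [H+] = 10^(-pH)
Step 2: [H+] = 10^(-6.8)
Step 3: [H+] = 1.58e-07 mol/L

1.58e-07


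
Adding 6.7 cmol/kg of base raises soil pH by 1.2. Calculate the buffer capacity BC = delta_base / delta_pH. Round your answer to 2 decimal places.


Step 1: BC = change in base / change in pH
Step 2: BC = 6.7 / 1.2
Step 3: BC = 5.58 cmol/(kg*pH unit)

5.58


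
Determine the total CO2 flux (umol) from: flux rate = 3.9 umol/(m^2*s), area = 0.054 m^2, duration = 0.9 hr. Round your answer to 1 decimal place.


Step 1: Convert time to seconds: 0.9 hr * 3600 = 3240.0 s
Step 2: Total = flux * area * time_s
Step 3: Total = 3.9 * 0.054 * 3240.0
Step 4: Total = 682.3 umol

682.3


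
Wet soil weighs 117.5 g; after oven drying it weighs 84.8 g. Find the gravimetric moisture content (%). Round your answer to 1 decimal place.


Step 1: Water mass = wet - dry = 117.5 - 84.8 = 32.7 g
Step 2: w = 100 * water mass / dry mass
Step 3: w = 100 * 32.7 / 84.8 = 38.6%

38.6


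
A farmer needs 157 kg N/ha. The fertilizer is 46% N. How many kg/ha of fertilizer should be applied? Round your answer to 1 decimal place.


Step 1: Fertilizer rate = target N / (N content / 100)
Step 2: Rate = 157 / (46 / 100)
Step 3: Rate = 157 / 0.46
Step 4: Rate = 341.3 kg/ha

341.3


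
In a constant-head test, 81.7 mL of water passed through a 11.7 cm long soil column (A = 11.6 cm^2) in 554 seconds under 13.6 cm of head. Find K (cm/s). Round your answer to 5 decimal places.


Step 1: K = Q * L / (A * t * h)
Step 2: Numerator = 81.7 * 11.7 = 955.89
Step 3: Denominator = 11.6 * 554 * 13.6 = 87399.04
Step 4: K = 955.89 / 87399.04 = 0.01094 cm/s

0.01094


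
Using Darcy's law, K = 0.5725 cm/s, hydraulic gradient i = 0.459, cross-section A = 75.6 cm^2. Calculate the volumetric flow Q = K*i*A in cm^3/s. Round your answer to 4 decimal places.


Step 1: Apply Darcy's law: Q = K * i * A
Step 2: Q = 0.5725 * 0.459 * 75.6
Step 3: Q = 19.866 cm^3/s

19.866


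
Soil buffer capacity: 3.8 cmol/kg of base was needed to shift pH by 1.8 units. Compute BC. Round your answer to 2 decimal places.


Step 1: BC = change in base / change in pH
Step 2: BC = 3.8 / 1.8
Step 3: BC = 2.11 cmol/(kg*pH unit)

2.11


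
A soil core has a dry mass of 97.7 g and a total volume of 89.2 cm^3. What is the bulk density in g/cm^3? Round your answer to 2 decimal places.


Step 1: Identify the formula: BD = dry mass / volume
Step 2: Substitute values: BD = 97.7 / 89.2
Step 3: BD = 1.1 g/cm^3

1.1


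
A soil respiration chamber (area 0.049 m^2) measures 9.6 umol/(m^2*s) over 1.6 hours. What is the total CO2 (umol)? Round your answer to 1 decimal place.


Step 1: Convert time to seconds: 1.6 hr * 3600 = 5760.0 s
Step 2: Total = flux * area * time_s
Step 3: Total = 9.6 * 0.049 * 5760.0
Step 4: Total = 2709.5 umol

2709.5


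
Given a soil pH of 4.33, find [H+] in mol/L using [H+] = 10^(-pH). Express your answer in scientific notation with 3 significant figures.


Step 1: [H+] = 10^(-pH)
Step 2: [H+] = 10^(-4.33)
Step 3: [H+] = 4.68e-05 mol/L

4.68e-05


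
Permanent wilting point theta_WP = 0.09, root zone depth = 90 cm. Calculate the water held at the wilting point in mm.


Step 1: Water (mm) = theta_WP * depth * 10
Step 2: Water = 0.09 * 90 * 10
Step 3: Water = 81.0 mm

81.0


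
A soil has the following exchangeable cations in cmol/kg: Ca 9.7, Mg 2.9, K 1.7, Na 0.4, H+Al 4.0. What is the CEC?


Step 1: CEC = Ca + Mg + K + Na + (H+Al)
Step 2: CEC = 9.7 + 2.9 + 1.7 + 0.4 + 4.0
Step 3: CEC = 18.7 cmol/kg

18.7


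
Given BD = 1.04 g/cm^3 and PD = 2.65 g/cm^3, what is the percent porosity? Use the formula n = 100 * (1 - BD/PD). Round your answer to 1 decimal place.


Step 1: Formula: n = 100 * (1 - BD / PD)
Step 2: n = 100 * (1 - 1.04 / 2.65)
Step 3: n = 100 * (1 - 0.39245)
Step 4: n = 60.8%

60.8


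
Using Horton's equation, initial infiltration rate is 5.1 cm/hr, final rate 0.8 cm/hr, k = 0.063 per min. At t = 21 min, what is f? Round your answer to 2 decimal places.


Step 1: f = fc + (f0 - fc) * exp(-k * t)
Step 2: exp(-0.063 * 21) = 0.266335
Step 3: f = 0.8 + (5.1 - 0.8) * 0.266335
Step 4: f = 0.8 + 4.3 * 0.266335
Step 5: f = 1.95 cm/hr

1.95


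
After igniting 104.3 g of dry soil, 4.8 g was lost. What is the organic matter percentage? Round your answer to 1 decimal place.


Step 1: OM% = 100 * LOI / sample mass
Step 2: OM = 100 * 4.8 / 104.3
Step 3: OM = 4.6%

4.6


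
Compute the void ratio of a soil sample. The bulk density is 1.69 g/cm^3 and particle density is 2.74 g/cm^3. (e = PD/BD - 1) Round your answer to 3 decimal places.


Step 1: e = PD / BD - 1
Step 2: e = 2.74 / 1.69 - 1
Step 3: e = 1.6213 - 1
Step 4: e = 0.621

0.621


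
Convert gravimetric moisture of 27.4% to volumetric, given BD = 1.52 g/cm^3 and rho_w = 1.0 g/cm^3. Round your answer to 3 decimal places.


Step 1: theta = (w / 100) * BD / rho_w
Step 2: theta = (27.4 / 100) * 1.52 / 1.0
Step 3: theta = 0.274 * 1.52
Step 4: theta = 0.416

0.416


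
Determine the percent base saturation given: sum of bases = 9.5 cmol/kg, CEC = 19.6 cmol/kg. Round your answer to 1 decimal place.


Step 1: BS = 100 * (sum of bases) / CEC
Step 2: BS = 100 * 9.5 / 19.6
Step 3: BS = 48.5%

48.5


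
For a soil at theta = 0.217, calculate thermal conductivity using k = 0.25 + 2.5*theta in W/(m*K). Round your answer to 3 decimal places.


Step 1: k = 0.25 + 2.5 * theta
Step 2: k = 0.25 + 2.5 * 0.217
Step 3: k = 0.25 + 0.543
Step 4: k = 0.793 W/(m*K)

0.793


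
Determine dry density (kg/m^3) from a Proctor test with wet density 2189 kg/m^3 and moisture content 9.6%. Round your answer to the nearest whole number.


Step 1: Dry density = wet density / (1 + w/100)
Step 2: Dry density = 2189 / (1 + 9.6/100)
Step 3: Dry density = 2189 / 1.096
Step 4: Dry density = 1997 kg/m^3

1997


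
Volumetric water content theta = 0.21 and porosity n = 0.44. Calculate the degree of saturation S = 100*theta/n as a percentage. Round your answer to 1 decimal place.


Step 1: S = 100 * theta_v / n
Step 2: S = 100 * 0.21 / 0.44
Step 3: S = 47.7%

47.7


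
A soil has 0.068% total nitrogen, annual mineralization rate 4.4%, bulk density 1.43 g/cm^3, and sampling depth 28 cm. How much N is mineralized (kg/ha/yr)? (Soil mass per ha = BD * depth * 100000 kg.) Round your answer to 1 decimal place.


Step 1: Soil mass per ha = BD * depth * 100000 = 1.43 * 28 * 100000 = 4004000 kg
Step 2: Total N pool = soil mass * N%/100 = 4004000 * 0.068/100 = 2722.72 kg/ha
Step 3: N mineralized = N pool * rate%/100 = 2722.72 * 4.4/100 = 119.8 kg/ha/yr

119.8


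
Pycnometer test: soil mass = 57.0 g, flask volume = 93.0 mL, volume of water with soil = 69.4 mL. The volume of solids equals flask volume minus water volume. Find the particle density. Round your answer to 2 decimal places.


Step 1: Volume of solids = flask volume - water volume with soil
Step 2: V_solids = 93.0 - 69.4 = 23.6 mL
Step 3: Particle density = mass / V_solids = 57.0 / 23.6 = 2.42 g/cm^3

2.42


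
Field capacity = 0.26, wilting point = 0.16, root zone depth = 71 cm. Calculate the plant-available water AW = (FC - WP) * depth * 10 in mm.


Step 1: Available water = (FC - WP) * depth * 10
Step 2: AW = (0.26 - 0.16) * 71 * 10
Step 3: AW = 0.1 * 71 * 10
Step 4: AW = 71.0 mm

71.0


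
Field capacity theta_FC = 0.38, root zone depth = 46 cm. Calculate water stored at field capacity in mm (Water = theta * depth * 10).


Step 1: Water (mm) = theta_FC * depth (cm) * 10
Step 2: Water = 0.38 * 46 * 10
Step 3: Water = 174.8 mm

174.8


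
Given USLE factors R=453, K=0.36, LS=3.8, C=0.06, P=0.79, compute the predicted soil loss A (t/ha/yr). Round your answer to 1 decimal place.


Step 1: A = R * K * LS * C * P
Step 2: R * K = 453 * 0.36 = 163.08
Step 3: (R*K) * LS = 163.08 * 3.8 = 619.704
Step 4: * C * P = 619.704 * 0.06 * 0.79 = 29.4
Step 5: A = 29.4 t/(ha*yr)

29.4


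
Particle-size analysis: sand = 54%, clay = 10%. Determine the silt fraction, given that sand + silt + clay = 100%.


Step 1: sand + silt + clay = 100%
Step 2: silt = 100 - sand - clay
Step 3: silt = 100 - 54 - 10
Step 4: silt = 36%

36


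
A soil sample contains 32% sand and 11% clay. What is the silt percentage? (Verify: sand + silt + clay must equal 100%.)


Step 1: sand + silt + clay = 100%
Step 2: silt = 100 - sand - clay
Step 3: silt = 100 - 32 - 11
Step 4: silt = 57%

57


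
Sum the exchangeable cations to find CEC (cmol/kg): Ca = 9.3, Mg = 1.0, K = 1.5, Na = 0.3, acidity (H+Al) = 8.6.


Step 1: CEC = Ca + Mg + K + Na + (H+Al)
Step 2: CEC = 9.3 + 1.0 + 1.5 + 0.3 + 8.6
Step 3: CEC = 20.7 cmol/kg

20.7


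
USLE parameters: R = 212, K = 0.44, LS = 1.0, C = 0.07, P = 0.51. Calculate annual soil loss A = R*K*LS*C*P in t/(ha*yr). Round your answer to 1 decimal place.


Step 1: A = R * K * LS * C * P
Step 2: R * K = 212 * 0.44 = 93.28
Step 3: (R*K) * LS = 93.28 * 1.0 = 93.28
Step 4: * C * P = 93.28 * 0.07 * 0.51 = 3.3
Step 5: A = 3.3 t/(ha*yr)

3.3


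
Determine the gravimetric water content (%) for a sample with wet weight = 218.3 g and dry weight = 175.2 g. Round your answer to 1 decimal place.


Step 1: Water mass = wet - dry = 218.3 - 175.2 = 43.1 g
Step 2: w = 100 * water mass / dry mass
Step 3: w = 100 * 43.1 / 175.2 = 24.6%

24.6


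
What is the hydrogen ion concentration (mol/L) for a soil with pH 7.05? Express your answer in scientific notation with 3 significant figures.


Step 1: [H+] = 10^(-pH)
Step 2: [H+] = 10^(-7.05)
Step 3: [H+] = 8.91e-08 mol/L

8.91e-08


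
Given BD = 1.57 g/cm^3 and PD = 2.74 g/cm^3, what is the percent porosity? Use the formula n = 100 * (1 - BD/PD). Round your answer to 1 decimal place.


Step 1: Formula: n = 100 * (1 - BD / PD)
Step 2: n = 100 * (1 - 1.57 / 2.74)
Step 3: n = 100 * (1 - 0.57299)
Step 4: n = 42.7%

42.7


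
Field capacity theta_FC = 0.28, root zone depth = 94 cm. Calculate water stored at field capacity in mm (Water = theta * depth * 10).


Step 1: Water (mm) = theta_FC * depth (cm) * 10
Step 2: Water = 0.28 * 94 * 10
Step 3: Water = 263.2 mm

263.2


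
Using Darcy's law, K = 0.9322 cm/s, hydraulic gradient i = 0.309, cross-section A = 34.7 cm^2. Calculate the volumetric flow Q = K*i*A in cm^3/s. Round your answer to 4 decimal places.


Step 1: Apply Darcy's law: Q = K * i * A
Step 2: Q = 0.9322 * 0.309 * 34.7
Step 3: Q = 9.9953 cm^3/s

9.9953


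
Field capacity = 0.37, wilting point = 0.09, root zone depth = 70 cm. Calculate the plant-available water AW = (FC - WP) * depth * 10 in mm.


Step 1: Available water = (FC - WP) * depth * 10
Step 2: AW = (0.37 - 0.09) * 70 * 10
Step 3: AW = 0.28 * 70 * 10
Step 4: AW = 196.0 mm

196.0


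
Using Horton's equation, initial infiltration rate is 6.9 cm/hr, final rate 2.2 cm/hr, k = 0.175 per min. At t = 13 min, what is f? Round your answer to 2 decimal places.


Step 1: f = fc + (f0 - fc) * exp(-k * t)
Step 2: exp(-0.175 * 13) = 0.102797
Step 3: f = 2.2 + (6.9 - 2.2) * 0.102797
Step 4: f = 2.2 + 4.7 * 0.102797
Step 5: f = 2.68 cm/hr

2.68


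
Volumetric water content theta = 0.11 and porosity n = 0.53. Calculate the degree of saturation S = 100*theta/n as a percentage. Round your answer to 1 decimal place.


Step 1: S = 100 * theta_v / n
Step 2: S = 100 * 0.11 / 0.53
Step 3: S = 20.8%

20.8


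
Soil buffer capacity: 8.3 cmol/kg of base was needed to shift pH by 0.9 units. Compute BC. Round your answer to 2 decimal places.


Step 1: BC = change in base / change in pH
Step 2: BC = 8.3 / 0.9
Step 3: BC = 9.22 cmol/(kg*pH unit)

9.22


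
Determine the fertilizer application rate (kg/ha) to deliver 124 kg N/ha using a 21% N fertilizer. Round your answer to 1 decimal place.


Step 1: Fertilizer rate = target N / (N content / 100)
Step 2: Rate = 124 / (21 / 100)
Step 3: Rate = 124 / 0.21
Step 4: Rate = 590.5 kg/ha

590.5


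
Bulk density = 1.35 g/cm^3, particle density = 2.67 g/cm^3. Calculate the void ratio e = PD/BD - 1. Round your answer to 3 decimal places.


Step 1: e = PD / BD - 1
Step 2: e = 2.67 / 1.35 - 1
Step 3: e = 1.97778 - 1
Step 4: e = 0.978

0.978


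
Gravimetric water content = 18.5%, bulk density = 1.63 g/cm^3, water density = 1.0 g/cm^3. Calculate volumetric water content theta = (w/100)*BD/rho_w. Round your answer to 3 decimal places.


Step 1: theta = (w / 100) * BD / rho_w
Step 2: theta = (18.5 / 100) * 1.63 / 1.0
Step 3: theta = 0.185 * 1.63
Step 4: theta = 0.302

0.302


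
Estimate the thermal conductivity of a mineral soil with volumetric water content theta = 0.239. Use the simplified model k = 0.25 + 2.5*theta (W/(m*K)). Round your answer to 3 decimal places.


Step 1: k = 0.25 + 2.5 * theta
Step 2: k = 0.25 + 2.5 * 0.239
Step 3: k = 0.25 + 0.598
Step 4: k = 0.848 W/(m*K)

0.848


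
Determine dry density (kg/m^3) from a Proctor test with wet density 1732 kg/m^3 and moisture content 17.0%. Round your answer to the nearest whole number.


Step 1: Dry density = wet density / (1 + w/100)
Step 2: Dry density = 1732 / (1 + 17.0/100)
Step 3: Dry density = 1732 / 1.17
Step 4: Dry density = 1480 kg/m^3

1480


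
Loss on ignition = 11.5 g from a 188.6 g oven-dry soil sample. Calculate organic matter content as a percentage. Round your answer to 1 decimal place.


Step 1: OM% = 100 * LOI / sample mass
Step 2: OM = 100 * 11.5 / 188.6
Step 3: OM = 6.1%

6.1


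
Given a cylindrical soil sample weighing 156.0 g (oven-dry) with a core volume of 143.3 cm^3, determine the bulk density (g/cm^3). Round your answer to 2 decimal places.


Step 1: Identify the formula: BD = dry mass / volume
Step 2: Substitute values: BD = 156.0 / 143.3
Step 3: BD = 1.09 g/cm^3

1.09


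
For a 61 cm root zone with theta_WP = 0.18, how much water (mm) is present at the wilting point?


Step 1: Water (mm) = theta_WP * depth * 10
Step 2: Water = 0.18 * 61 * 10
Step 3: Water = 109.8 mm

109.8


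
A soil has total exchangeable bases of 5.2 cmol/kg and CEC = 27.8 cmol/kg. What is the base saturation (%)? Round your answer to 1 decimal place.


Step 1: BS = 100 * (sum of bases) / CEC
Step 2: BS = 100 * 5.2 / 27.8
Step 3: BS = 18.7%

18.7


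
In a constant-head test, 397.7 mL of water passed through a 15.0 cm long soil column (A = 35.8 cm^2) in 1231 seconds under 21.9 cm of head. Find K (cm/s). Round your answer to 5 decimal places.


Step 1: K = Q * L / (A * t * h)
Step 2: Numerator = 397.7 * 15.0 = 5965.5
Step 3: Denominator = 35.8 * 1231 * 21.9 = 965128.62
Step 4: K = 5965.5 / 965128.62 = 0.00618 cm/s

0.00618


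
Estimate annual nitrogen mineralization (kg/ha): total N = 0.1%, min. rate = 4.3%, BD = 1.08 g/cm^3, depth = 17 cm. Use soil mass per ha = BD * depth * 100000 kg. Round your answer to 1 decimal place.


Step 1: Soil mass per ha = BD * depth * 100000 = 1.08 * 17 * 100000 = 1836000 kg
Step 2: Total N pool = soil mass * N%/100 = 1836000 * 0.1/100 = 1836.0 kg/ha
Step 3: N mineralized = N pool * rate%/100 = 1836.0 * 4.3/100 = 78.9 kg/ha/yr

78.9


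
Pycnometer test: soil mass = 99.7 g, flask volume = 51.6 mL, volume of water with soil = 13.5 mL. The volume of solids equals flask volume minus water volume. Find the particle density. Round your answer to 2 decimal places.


Step 1: Volume of solids = flask volume - water volume with soil
Step 2: V_solids = 51.6 - 13.5 = 38.1 mL
Step 3: Particle density = mass / V_solids = 99.7 / 38.1 = 2.62 g/cm^3

2.62


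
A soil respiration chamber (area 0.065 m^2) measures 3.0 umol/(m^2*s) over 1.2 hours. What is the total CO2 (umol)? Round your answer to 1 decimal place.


Step 1: Convert time to seconds: 1.2 hr * 3600 = 4320.0 s
Step 2: Total = flux * area * time_s
Step 3: Total = 3.0 * 0.065 * 4320.0
Step 4: Total = 842.4 umol

842.4


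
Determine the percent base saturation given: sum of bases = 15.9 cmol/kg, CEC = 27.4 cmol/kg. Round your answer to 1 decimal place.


Step 1: BS = 100 * (sum of bases) / CEC
Step 2: BS = 100 * 15.9 / 27.4
Step 3: BS = 58.0%

58.0


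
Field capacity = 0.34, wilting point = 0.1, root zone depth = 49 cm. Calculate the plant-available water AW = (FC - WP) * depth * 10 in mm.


Step 1: Available water = (FC - WP) * depth * 10
Step 2: AW = (0.34 - 0.1) * 49 * 10
Step 3: AW = 0.24 * 49 * 10
Step 4: AW = 117.6 mm

117.6


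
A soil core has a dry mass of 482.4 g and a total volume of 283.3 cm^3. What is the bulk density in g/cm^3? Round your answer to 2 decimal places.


Step 1: Identify the formula: BD = dry mass / volume
Step 2: Substitute values: BD = 482.4 / 283.3
Step 3: BD = 1.7 g/cm^3

1.7


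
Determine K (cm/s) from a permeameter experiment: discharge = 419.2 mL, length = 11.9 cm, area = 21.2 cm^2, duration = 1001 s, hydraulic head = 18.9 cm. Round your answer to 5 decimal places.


Step 1: K = Q * L / (A * t * h)
Step 2: Numerator = 419.2 * 11.9 = 4988.48
Step 3: Denominator = 21.2 * 1001 * 18.9 = 401080.68
Step 4: K = 4988.48 / 401080.68 = 0.01244 cm/s

0.01244


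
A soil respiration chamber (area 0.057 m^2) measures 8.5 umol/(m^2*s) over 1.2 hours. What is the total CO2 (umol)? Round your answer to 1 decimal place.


Step 1: Convert time to seconds: 1.2 hr * 3600 = 4320.0 s
Step 2: Total = flux * area * time_s
Step 3: Total = 8.5 * 0.057 * 4320.0
Step 4: Total = 2093.0 umol

2093.0


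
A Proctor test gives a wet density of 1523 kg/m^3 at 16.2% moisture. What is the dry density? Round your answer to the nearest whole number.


Step 1: Dry density = wet density / (1 + w/100)
Step 2: Dry density = 1523 / (1 + 16.2/100)
Step 3: Dry density = 1523 / 1.162
Step 4: Dry density = 1311 kg/m^3

1311


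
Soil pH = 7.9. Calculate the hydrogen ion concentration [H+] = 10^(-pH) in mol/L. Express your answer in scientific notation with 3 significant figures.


Step 1: [H+] = 10^(-pH)
Step 2: [H+] = 10^(-7.9)
Step 3: [H+] = 1.26e-08 mol/L

1.26e-08


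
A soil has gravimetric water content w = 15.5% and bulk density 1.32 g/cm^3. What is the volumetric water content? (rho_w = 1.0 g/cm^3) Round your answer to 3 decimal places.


Step 1: theta = (w / 100) * BD / rho_w
Step 2: theta = (15.5 / 100) * 1.32 / 1.0
Step 3: theta = 0.155 * 1.32
Step 4: theta = 0.205

0.205


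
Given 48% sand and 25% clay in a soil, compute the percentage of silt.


Step 1: sand + silt + clay = 100%
Step 2: silt = 100 - sand - clay
Step 3: silt = 100 - 48 - 25
Step 4: silt = 27%

27


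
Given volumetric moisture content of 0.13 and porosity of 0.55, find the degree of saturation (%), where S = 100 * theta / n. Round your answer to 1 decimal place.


Step 1: S = 100 * theta_v / n
Step 2: S = 100 * 0.13 / 0.55
Step 3: S = 23.6%

23.6


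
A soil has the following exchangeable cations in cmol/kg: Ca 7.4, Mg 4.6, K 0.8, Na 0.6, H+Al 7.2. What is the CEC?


Step 1: CEC = Ca + Mg + K + Na + (H+Al)
Step 2: CEC = 7.4 + 4.6 + 0.8 + 0.6 + 7.2
Step 3: CEC = 20.6 cmol/kg

20.6


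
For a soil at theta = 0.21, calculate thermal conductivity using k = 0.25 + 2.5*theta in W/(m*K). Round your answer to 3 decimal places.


Step 1: k = 0.25 + 2.5 * theta
Step 2: k = 0.25 + 2.5 * 0.21
Step 3: k = 0.25 + 0.525
Step 4: k = 0.775 W/(m*K)

0.775
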